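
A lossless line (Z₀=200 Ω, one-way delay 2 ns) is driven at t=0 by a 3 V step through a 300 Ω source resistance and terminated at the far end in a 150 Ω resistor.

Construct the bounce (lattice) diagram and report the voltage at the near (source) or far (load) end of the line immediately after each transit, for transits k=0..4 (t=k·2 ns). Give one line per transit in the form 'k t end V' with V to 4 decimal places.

0 0 source 1.2000
1 2 load 1.0286
2 4 source 0.9943
3 6 load 0.9992
4 8 source 1.0002

Γ_L=-0.142857, Γ_S=0.200000; launch V₁=3·200/500=1.200000
k=0 src: V=1.2000
k=1 load: inc=1.200000, refl=1.200000·-0.142857=-0.1714; V=0.000000+1.200000+-0.171429=1.0286
k=2 src: inc=-0.171429, refl=-0.171429·0.200000=-0.0343; V=1.200000+-0.171429+-0.034286=0.9943
k=3 load: inc=-0.034286, refl=-0.034286·-0.142857=0.0049; V=1.028571+-0.034286+0.004898=0.9992
k=4 src: inc=0.004898, refl=0.004898·0.200000=0.0010; V=0.994286+0.004898+0.000980=1.0002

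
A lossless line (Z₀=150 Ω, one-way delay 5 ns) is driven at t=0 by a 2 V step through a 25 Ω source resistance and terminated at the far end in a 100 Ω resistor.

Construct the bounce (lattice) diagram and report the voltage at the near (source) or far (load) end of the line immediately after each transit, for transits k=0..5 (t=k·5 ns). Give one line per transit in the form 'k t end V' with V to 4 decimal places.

0 0 source 1.7143
1 5 load 1.3714
2 10 source 1.6163
3 15 load 1.5673
4 20 source 1.6023
5 25 load 1.5953

Γ_L=-0.200000, Γ_S=-0.714286; launch V₁=2·150/175=1.714286
k=0 src: V=1.7143
k=1 load: inc=1.714286, refl=1.714286·-0.200000=-0.3429; V=0.000000+1.714286+-0.342857=1.3714
k=2 src: inc=-0.342857, refl=-0.342857·-0.714286=0.2449; V=1.714286+-0.342857+0.244898=1.6163
k=3 load: inc=0.244898, refl=0.244898·-0.200000=-0.0490; V=1.371429+0.244898+-0.048980=1.5673
k=4 src: inc=-0.048980, refl=-0.048980·-0.714286=0.0350; V=1.616327+-0.048980+0.034985=1.6023
k=5 load: inc=0.034985, refl=0.034985·-0.200000=-0.0070; V=1.567347+0.034985+-0.006997=1.5953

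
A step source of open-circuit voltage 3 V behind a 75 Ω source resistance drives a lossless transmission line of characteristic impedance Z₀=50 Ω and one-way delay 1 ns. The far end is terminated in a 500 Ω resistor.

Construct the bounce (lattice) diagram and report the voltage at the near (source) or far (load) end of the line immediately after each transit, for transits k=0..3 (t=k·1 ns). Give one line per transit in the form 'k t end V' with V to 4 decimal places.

Γ_L=0.818182, Γ_S=0.200000; launch V₁=3·50/125=1.200000
k=0 src: V=1.2000
k=1 load: inc=1.200000, refl=1.200000·0.818182=0.9818; V=0.000000+1.200000+0.981818=2.1818
k=2 src: inc=0.981818, refl=0.981818·0.200000=0.1964; V=1.200000+0.981818+0.196364=2.3782
k=3 load: inc=0.196364, refl=0.196364·0.818182=0.1607; V=2.181818+0.196364+0.160661=2.5388

0 0 source 1.2000
1 1 load 2.1818
2 2 source 2.3782
3 3 load 2.5388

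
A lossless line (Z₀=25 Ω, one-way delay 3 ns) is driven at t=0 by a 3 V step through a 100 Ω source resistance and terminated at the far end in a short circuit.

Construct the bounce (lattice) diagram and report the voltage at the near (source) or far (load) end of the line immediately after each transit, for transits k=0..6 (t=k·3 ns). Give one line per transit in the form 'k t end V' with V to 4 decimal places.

0 0 source 0.6000
1 3 load 0.0000
2 6 source -0.3600
3 9 load 0.0000
4 12 source 0.2160
5 15 load 0.0000
6 18 source -0.1296

Γ_L=-1.000000, Γ_S=0.600000; launch V₁=3·25/125=0.600000
k=0 src: V=0.6000
k=1 load: inc=0.600000, refl=0.600000·-1.000000=-0.6000; V=0.000000+0.600000+-0.600000=0.0000
k=2 src: inc=-0.600000, refl=-0.600000·0.600000=-0.3600; V=0.600000+-0.600000+-0.360000=-0.3600
k=3 load: inc=-0.360000, refl=-0.360000·-1.000000=0.3600; V=0.000000+-0.360000+0.360000=0.0000
k=4 src: inc=0.360000, refl=0.360000·0.600000=0.2160; V=-0.360000+0.360000+0.216000=0.2160
k=5 load: inc=0.216000, refl=0.216000·-1.000000=-0.2160; V=0.000000+0.216000+-0.216000=0.0000
k=6 src: inc=-0.216000, refl=-0.216000·0.600000=-0.1296; V=0.216000+-0.216000+-0.129600=-0.1296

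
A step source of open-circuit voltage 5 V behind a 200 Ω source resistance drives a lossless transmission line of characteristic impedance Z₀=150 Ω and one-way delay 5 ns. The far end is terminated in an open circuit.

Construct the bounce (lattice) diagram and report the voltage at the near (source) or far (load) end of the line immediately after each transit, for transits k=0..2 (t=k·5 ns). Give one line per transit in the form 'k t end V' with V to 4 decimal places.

Γ_L=1.000000, Γ_S=0.142857; launch V₁=5·150/350=2.142857
k=0 src: V=2.1429
k=1 load: inc=2.142857, refl=2.142857·1.000000=2.1429; V=0.000000+2.142857+2.142857=4.2857
k=2 src: inc=2.142857, refl=2.142857·0.142857=0.3061; V=2.142857+2.142857+0.306122=4.5918

0 0 source 2.1429
1 5 load 4.2857
2 10 source 4.5918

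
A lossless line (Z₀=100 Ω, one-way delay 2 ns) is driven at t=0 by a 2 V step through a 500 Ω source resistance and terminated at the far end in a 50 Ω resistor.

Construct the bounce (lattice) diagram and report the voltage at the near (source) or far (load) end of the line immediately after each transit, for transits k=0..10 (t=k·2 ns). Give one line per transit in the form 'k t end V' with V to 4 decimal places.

Γ_L=-0.333333, Γ_S=0.666667; launch V₁=2·100/600=0.333333
k=0 src: V=0.3333
k=1 load: inc=0.333333, refl=0.333333·-0.333333=-0.1111; V=0.000000+0.333333+-0.111111=0.2222
k=2 src: inc=-0.111111, refl=-0.111111·0.666667=-0.0741; V=0.333333+-0.111111+-0.074074=0.1481
k=3 load: inc=-0.074074, refl=-0.074074·-0.333333=0.0247; V=0.222222+-0.074074+0.024691=0.1728
k=4 src: inc=0.024691, refl=0.024691·0.666667=0.0165; V=0.148148+0.024691+0.016461=0.1893
k=5 load: inc=0.016461, refl=0.016461·-0.333333=-0.0055; V=0.172840+0.016461+-0.005487=0.1838
k=6 src: inc=-0.005487, refl=-0.005487·0.666667=-0.0037; V=0.189300+-0.005487+-0.003658=0.1802
k=7 load: inc=-0.003658, refl=-0.003658·-0.333333=0.0012; V=0.183813+-0.003658+0.001219=0.1814
k=8 src: inc=0.001219, refl=0.001219·0.666667=0.0008; V=0.180155+0.001219+0.000813=0.1822
k=9 load: inc=0.000813, refl=0.000813·-0.333333=-0.0003; V=0.181375+0.000813+-0.000271=0.1819
k=10 src: inc=-0.000271, refl=-0.000271·0.666667=-0.0002; V=0.182188+-0.000271+-0.000181=0.1817

0 0 source 0.3333
1 2 load 0.2222
2 4 source 0.1481
3 6 load 0.1728
4 8 source 0.1893
5 10 load 0.1838
6 12 source 0.1802
7 14 load 0.1814
8 16 source 0.1822
9 18 load 0.1819
10 20 source 0.1817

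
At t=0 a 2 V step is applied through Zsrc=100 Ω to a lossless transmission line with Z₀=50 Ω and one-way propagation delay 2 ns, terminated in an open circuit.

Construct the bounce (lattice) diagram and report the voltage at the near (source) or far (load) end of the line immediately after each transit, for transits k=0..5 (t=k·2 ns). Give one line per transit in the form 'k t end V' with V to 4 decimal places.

Γ_L=1.000000, Γ_S=0.333333; launch V₁=2·50/150=0.666667
k=0 src: V=0.6667
k=1 load: inc=0.666667, refl=0.666667·1.000000=0.6667; V=0.000000+0.666667+0.666667=1.3333
k=2 src: inc=0.666667, refl=0.666667·0.333333=0.2222; V=0.666667+0.666667+0.222222=1.5556
k=3 load: inc=0.222222, refl=0.222222·1.000000=0.2222; V=1.333333+0.222222+0.222222=1.7778
k=4 src: inc=0.222222, refl=0.222222·0.333333=0.0741; V=1.555556+0.222222+0.074074=1.8519
k=5 load: inc=0.074074, refl=0.074074·1.000000=0.0741; V=1.777778+0.074074+0.074074=1.9259

0 0 source 0.6667
1 2 load 1.3333
2 4 source 1.5556
3 6 load 1.7778
4 8 source 1.8519
5 10 load 1.9259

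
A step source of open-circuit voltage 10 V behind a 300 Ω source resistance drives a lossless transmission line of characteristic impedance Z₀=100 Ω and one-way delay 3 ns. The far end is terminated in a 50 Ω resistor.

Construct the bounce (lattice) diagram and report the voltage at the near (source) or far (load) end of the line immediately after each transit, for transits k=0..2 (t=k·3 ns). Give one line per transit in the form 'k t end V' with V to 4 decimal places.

0 0 source 2.5000
1 3 load 1.6667
2 6 source 1.2500

Γ_L=-0.333333, Γ_S=0.500000; launch V₁=10·100/400=2.500000
k=0 src: V=2.5000
k=1 load: inc=2.500000, refl=2.500000·-0.333333=-0.8333; V=0.000000+2.500000+-0.833333=1.6667
k=2 src: inc=-0.833333, refl=-0.833333·0.500000=-0.4167; V=2.500000+-0.833333+-0.416667=1.2500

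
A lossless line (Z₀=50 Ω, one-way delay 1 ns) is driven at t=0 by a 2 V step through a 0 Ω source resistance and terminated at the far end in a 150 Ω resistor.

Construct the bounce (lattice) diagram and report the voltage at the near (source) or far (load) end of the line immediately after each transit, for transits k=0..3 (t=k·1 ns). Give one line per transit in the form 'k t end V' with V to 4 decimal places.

0 0 source 2.0000
1 1 load 3.0000
2 2 source 2.0000
3 3 load 1.5000

Γ_L=0.500000, Γ_S=-1.000000; launch V₁=2·50/50=2.000000
k=0 src: V=2.0000
k=1 load: inc=2.000000, refl=2.000000·0.500000=1.0000; V=0.000000+2.000000+1.000000=3.0000
k=2 src: inc=1.000000, refl=1.000000·-1.000000=-1.0000; V=2.000000+1.000000+-1.000000=2.0000
k=3 load: inc=-1.000000, refl=-1.000000·0.500000=-0.5000; V=3.000000+-1.000000+-0.500000=1.5000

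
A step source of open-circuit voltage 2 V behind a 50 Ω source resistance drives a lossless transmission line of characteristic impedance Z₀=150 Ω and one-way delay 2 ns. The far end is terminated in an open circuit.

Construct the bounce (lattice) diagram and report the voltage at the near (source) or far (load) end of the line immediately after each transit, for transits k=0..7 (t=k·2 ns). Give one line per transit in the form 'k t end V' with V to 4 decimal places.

Γ_L=1.000000, Γ_S=-0.500000; launch V₁=2·150/200=1.500000
k=0 src: V=1.5000
k=1 load: inc=1.500000, refl=1.500000·1.000000=1.5000; V=0.000000+1.500000+1.500000=3.0000
k=2 src: inc=1.500000, refl=1.500000·-0.500000=-0.7500; V=1.500000+1.500000+-0.750000=2.2500
k=3 load: inc=-0.750000, refl=-0.750000·1.000000=-0.7500; V=3.000000+-0.750000+-0.750000=1.5000
k=4 src: inc=-0.750000, refl=-0.750000·-0.500000=0.3750; V=2.250000+-0.750000+0.375000=1.8750
k=5 load: inc=0.375000, refl=0.375000·1.000000=0.3750; V=1.500000+0.375000+0.375000=2.2500
k=6 src: inc=0.375000, refl=0.375000·-0.500000=-0.1875; V=1.875000+0.375000+-0.187500=2.0625
k=7 load: inc=-0.187500, refl=-0.187500·1.000000=-0.1875; V=2.250000+-0.187500+-0.187500=1.8750

0 0 source 1.5000
1 2 load 3.0000
2 4 source 2.2500
3 6 load 1.5000
4 8 source 1.8750
5 10 load 2.2500
6 12 source 2.0625
7 14 load 1.8750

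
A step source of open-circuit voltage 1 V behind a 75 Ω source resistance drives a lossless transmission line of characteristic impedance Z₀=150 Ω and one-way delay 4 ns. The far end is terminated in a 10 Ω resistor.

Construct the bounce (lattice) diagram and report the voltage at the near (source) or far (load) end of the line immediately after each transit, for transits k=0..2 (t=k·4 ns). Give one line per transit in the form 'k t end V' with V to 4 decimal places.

0 0 source 0.6667
1 4 load 0.0833
2 8 source 0.2778

Γ_L=-0.875000, Γ_S=-0.333333; launch V₁=1·150/225=0.666667
k=0 src: V=0.6667
k=1 load: inc=0.666667, refl=0.666667·-0.875000=-0.5833; V=0.000000+0.666667+-0.583333=0.0833
k=2 src: inc=-0.583333, refl=-0.583333·-0.333333=0.1944; V=0.666667+-0.583333+0.194444=0.2778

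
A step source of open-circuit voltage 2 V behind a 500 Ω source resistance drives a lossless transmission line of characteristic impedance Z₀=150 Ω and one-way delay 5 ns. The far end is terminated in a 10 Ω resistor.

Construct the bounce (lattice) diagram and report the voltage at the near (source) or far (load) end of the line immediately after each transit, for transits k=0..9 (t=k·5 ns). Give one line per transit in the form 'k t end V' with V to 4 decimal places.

Γ_L=-0.875000, Γ_S=0.538462; launch V₁=2·150/650=0.461538
k=0 src: V=0.4615
k=1 load: inc=0.461538, refl=0.461538·-0.875000=-0.4038; V=0.000000+0.461538+-0.403846=0.0577
k=2 src: inc=-0.403846, refl=-0.403846·0.538462=-0.2175; V=0.461538+-0.403846+-0.217456=-0.1598
k=3 load: inc=-0.217456, refl=-0.217456·-0.875000=0.1903; V=0.057692+-0.217456+0.190274=0.0305
k=4 src: inc=0.190274, refl=0.190274·0.538462=0.1025; V=-0.159763+0.190274+0.102455=0.1330
k=5 load: inc=0.102455, refl=0.102455·-0.875000=-0.0896; V=0.030510+0.102455+-0.089648=0.0433
k=6 src: inc=-0.089648, refl=-0.089648·0.538462=-0.0483; V=0.132965+-0.089648+-0.048272=-0.0050
k=7 load: inc=-0.048272, refl=-0.048272·-0.875000=0.0422; V=0.043317+-0.048272+0.042238=0.0373
k=8 src: inc=0.042238, refl=0.042238·0.538462=0.0227; V=-0.004955+0.042238+0.022744=0.0600
k=9 load: inc=0.022744, refl=0.022744·-0.875000=-0.0199; V=0.037283+0.022744+-0.019901=0.0401

0 0 source 0.4615
1 5 load 0.0577
2 10 source -0.1598
3 15 load 0.0305
4 20 source 0.1330
5 25 load 0.0433
6 30 source -0.0050
7 35 load 0.0373
8 40 source 0.0600
9 45 load 0.0401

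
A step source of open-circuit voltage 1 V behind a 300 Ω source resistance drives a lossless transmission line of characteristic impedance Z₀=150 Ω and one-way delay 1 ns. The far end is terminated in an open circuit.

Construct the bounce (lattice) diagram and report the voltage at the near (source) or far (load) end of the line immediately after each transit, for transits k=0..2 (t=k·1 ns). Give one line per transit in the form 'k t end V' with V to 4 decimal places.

Γ_L=1.000000, Γ_S=0.333333; launch V₁=1·150/450=0.333333
k=0 src: V=0.3333
k=1 load: inc=0.333333, refl=0.333333·1.000000=0.3333; V=0.000000+0.333333+0.333333=0.6667
k=2 src: inc=0.333333, refl=0.333333·0.333333=0.1111; V=0.333333+0.333333+0.111111=0.7778

0 0 source 0.3333
1 1 load 0.6667
2 2 source 0.7778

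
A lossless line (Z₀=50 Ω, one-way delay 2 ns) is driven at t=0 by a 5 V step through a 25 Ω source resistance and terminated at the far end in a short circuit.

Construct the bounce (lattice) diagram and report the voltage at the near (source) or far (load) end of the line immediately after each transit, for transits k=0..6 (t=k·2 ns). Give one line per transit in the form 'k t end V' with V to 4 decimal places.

Γ_L=-1.000000, Γ_S=-0.333333; launch V₁=5·50/75=3.333333
k=0 src: V=3.3333
k=1 load: inc=3.333333, refl=3.333333·-1.000000=-3.3333; V=0.000000+3.333333+-3.333333=0.0000
k=2 src: inc=-3.333333, refl=-3.333333·-0.333333=1.1111; V=3.333333+-3.333333+1.111111=1.1111
k=3 load: inc=1.111111, refl=1.111111·-1.000000=-1.1111; V=0.000000+1.111111+-1.111111=0.0000
k=4 src: inc=-1.111111, refl=-1.111111·-0.333333=0.3704; V=1.111111+-1.111111+0.370370=0.3704
k=5 load: inc=0.370370, refl=0.370370·-1.000000=-0.3704; V=0.000000+0.370370+-0.370370=0.0000
k=6 src: inc=-0.370370, refl=-0.370370·-0.333333=0.1235; V=0.370370+-0.370370+0.123457=0.1235

0 0 source 3.3333
1 2 load 0.0000
2 4 source 1.1111
3 6 load 0.0000
4 8 source 0.3704
5 10 load 0.0000
6 12 source 0.1235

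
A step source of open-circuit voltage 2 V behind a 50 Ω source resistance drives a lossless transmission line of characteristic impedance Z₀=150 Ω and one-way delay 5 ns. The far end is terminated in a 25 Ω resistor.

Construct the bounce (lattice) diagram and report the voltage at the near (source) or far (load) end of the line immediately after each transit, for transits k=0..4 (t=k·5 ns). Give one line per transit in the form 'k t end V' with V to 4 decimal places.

0 0 source 1.5000
1 5 load 0.4286
2 10 source 0.9643
3 15 load 0.5816
4 20 source 0.7730

Γ_L=-0.714286, Γ_S=-0.500000; launch V₁=2·150/200=1.500000
k=0 src: V=1.5000
k=1 load: inc=1.500000, refl=1.500000·-0.714286=-1.0714; V=0.000000+1.500000+-1.071429=0.4286
k=2 src: inc=-1.071429, refl=-1.071429·-0.500000=0.5357; V=1.500000+-1.071429+0.535714=0.9643
k=3 load: inc=0.535714, refl=0.535714·-0.714286=-0.3827; V=0.428571+0.535714+-0.382653=0.5816
k=4 src: inc=-0.382653, refl=-0.382653·-0.500000=0.1913; V=0.964286+-0.382653+0.191327=0.7730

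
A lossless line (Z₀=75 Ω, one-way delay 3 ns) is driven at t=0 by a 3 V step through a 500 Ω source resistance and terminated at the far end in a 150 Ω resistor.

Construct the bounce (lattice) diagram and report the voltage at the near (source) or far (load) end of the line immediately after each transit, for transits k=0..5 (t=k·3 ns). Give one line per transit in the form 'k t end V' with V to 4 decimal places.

0 0 source 0.3913
1 3 load 0.5217
2 6 source 0.6181
3 9 load 0.6503
4 12 source 0.6740
5 15 load 0.6820

Γ_L=0.333333, Γ_S=0.739130; launch V₁=3·75/575=0.391304
k=0 src: V=0.3913
k=1 load: inc=0.391304, refl=0.391304·0.333333=0.1304; V=0.000000+0.391304+0.130435=0.5217
k=2 src: inc=0.130435, refl=0.130435·0.739130=0.0964; V=0.391304+0.130435+0.096408=0.6181
k=3 load: inc=0.096408, refl=0.096408·0.333333=0.0321; V=0.521739+0.096408+0.032136=0.6503
k=4 src: inc=0.032136, refl=0.032136·0.739130=0.0238; V=0.618147+0.032136+0.023753=0.6740
k=5 load: inc=0.023753, refl=0.023753·0.333333=0.0079; V=0.650284+0.023753+0.007918=0.6820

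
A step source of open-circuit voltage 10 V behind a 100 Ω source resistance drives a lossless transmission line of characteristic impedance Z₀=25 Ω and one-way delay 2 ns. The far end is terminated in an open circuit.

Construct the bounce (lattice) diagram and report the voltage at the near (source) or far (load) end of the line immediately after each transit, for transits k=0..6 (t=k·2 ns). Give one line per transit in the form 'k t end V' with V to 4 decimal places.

0 0 source 2.0000
1 2 load 4.0000
2 4 source 5.2000
3 6 load 6.4000
4 8 source 7.1200
5 10 load 7.8400
6 12 source 8.2720

Γ_L=1.000000, Γ_S=0.600000; launch V₁=10·25/125=2.000000
k=0 src: V=2.0000
k=1 load: inc=2.000000, refl=2.000000·1.000000=2.0000; V=0.000000+2.000000+2.000000=4.0000
k=2 src: inc=2.000000, refl=2.000000·0.600000=1.2000; V=2.000000+2.000000+1.200000=5.2000
k=3 load: inc=1.200000, refl=1.200000·1.000000=1.2000; V=4.000000+1.200000+1.200000=6.4000
k=4 src: inc=1.200000, refl=1.200000·0.600000=0.7200; V=5.200000+1.200000+0.720000=7.1200
k=5 load: inc=0.720000, refl=0.720000·1.000000=0.7200; V=6.400000+0.720000+0.720000=7.8400
k=6 src: inc=0.720000, refl=0.720000·0.600000=0.4320; V=7.120000+0.720000+0.432000=8.2720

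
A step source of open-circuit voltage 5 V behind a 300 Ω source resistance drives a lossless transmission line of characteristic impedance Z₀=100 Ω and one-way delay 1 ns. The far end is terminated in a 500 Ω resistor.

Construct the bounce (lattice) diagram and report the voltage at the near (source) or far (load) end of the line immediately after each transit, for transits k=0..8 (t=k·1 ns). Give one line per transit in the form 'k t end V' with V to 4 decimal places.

Γ_L=0.666667, Γ_S=0.500000; launch V₁=5·100/400=1.250000
k=0 src: V=1.2500
k=1 load: inc=1.250000, refl=1.250000·0.666667=0.8333; V=0.000000+1.250000+0.833333=2.0833
k=2 src: inc=0.833333, refl=0.833333·0.500000=0.4167; V=1.250000+0.833333+0.416667=2.5000
k=3 load: inc=0.416667, refl=0.416667·0.666667=0.2778; V=2.083333+0.416667+0.277778=2.7778
k=4 src: inc=0.277778, refl=0.277778·0.500000=0.1389; V=2.500000+0.277778+0.138889=2.9167
k=5 load: inc=0.138889, refl=0.138889·0.666667=0.0926; V=2.777778+0.138889+0.092593=3.0093
k=6 src: inc=0.092593, refl=0.092593·0.500000=0.0463; V=2.916667+0.092593+0.046296=3.0556
k=7 load: inc=0.046296, refl=0.046296·0.666667=0.0309; V=3.009259+0.046296+0.030864=3.0864
k=8 src: inc=0.030864, refl=0.030864·0.500000=0.0154; V=3.055556+0.030864+0.015432=3.1019

0 0 source 1.2500
1 1 load 2.0833
2 2 source 2.5000
3 3 load 2.7778
4 4 source 2.9167
5 5 load 3.0093
6 6 source 3.0556
7 7 load 3.0864
8 8 source 3.1019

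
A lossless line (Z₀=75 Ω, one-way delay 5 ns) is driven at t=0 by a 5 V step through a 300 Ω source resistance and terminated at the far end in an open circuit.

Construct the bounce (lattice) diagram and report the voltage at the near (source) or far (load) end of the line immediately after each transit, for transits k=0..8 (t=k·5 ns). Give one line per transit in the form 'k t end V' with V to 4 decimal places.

0 0 source 1.0000
1 5 load 2.0000
2 10 source 2.6000
3 15 load 3.2000
4 20 source 3.5600
5 25 load 3.9200
6 30 source 4.1360
7 35 load 4.3520
8 40 source 4.4816

Γ_L=1.000000, Γ_S=0.600000; launch V₁=5·75/375=1.000000
k=0 src: V=1.0000
k=1 load: inc=1.000000, refl=1.000000·1.000000=1.0000; V=0.000000+1.000000+1.000000=2.0000
k=2 src: inc=1.000000, refl=1.000000·0.600000=0.6000; V=1.000000+1.000000+0.600000=2.6000
k=3 load: inc=0.600000, refl=0.600000·1.000000=0.6000; V=2.000000+0.600000+0.600000=3.2000
k=4 src: inc=0.600000, refl=0.600000·0.600000=0.3600; V=2.600000+0.600000+0.360000=3.5600
k=5 load: inc=0.360000, refl=0.360000·1.000000=0.3600; V=3.200000+0.360000+0.360000=3.9200
k=6 src: inc=0.360000, refl=0.360000·0.600000=0.2160; V=3.560000+0.360000+0.216000=4.1360
k=7 load: inc=0.216000, refl=0.216000·1.000000=0.2160; V=3.920000+0.216000+0.216000=4.3520
k=8 src: inc=0.216000, refl=0.216000·0.600000=0.1296; V=4.136000+0.216000+0.129600=4.4816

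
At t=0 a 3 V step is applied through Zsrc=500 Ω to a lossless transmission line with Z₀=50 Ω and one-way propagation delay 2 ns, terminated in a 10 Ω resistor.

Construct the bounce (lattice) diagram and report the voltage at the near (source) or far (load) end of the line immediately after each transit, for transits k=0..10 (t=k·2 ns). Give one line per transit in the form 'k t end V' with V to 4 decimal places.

Γ_L=-0.666667, Γ_S=0.818182; launch V₁=3·50/550=0.272727
k=0 src: V=0.2727
k=1 load: inc=0.272727, refl=0.272727·-0.666667=-0.1818; V=0.000000+0.272727+-0.181818=0.0909
k=2 src: inc=-0.181818, refl=-0.181818·0.818182=-0.1488; V=0.272727+-0.181818+-0.148760=-0.0579
k=3 load: inc=-0.148760, refl=-0.148760·-0.666667=0.0992; V=0.090909+-0.148760+0.099174=0.0413
k=4 src: inc=0.099174, refl=0.099174·0.818182=0.0811; V=-0.057851+0.099174+0.081142=0.1225
k=5 load: inc=0.081142, refl=0.081142·-0.666667=-0.0541; V=0.041322+0.081142+-0.054095=0.0684
k=6 src: inc=-0.054095, refl=-0.054095·0.818182=-0.0443; V=0.122464+-0.054095+-0.044259=0.0241
k=7 load: inc=-0.044259, refl=-0.044259·-0.666667=0.0295; V=0.068370+-0.044259+0.029506=0.0536
k=8 src: inc=0.029506, refl=0.029506·0.818182=0.0241; V=0.024110+0.029506+0.024141=0.0778
k=9 load: inc=0.024141, refl=0.024141·-0.666667=-0.0161; V=0.053617+0.024141+-0.016094=0.0617
k=10 src: inc=-0.016094, refl=-0.016094·0.818182=-0.0132; V=0.077758+-0.016094+-0.013168=0.0485

0 0 source 0.2727
1 2 load 0.0909
2 4 source -0.0579
3 6 load 0.0413
4 8 source 0.1225
5 10 load 0.0684
6 12 source 0.0241
7 14 load 0.0536
8 16 source 0.0778
9 18 load 0.0617
10 20 source 0.0485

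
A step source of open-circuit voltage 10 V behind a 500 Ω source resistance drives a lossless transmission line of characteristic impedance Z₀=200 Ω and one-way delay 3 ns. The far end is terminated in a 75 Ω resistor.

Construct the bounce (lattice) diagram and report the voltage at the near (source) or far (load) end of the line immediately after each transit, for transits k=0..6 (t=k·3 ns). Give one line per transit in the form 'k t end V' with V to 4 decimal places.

Γ_L=-0.454545, Γ_S=0.428571; launch V₁=10·200/700=2.857143
k=0 src: V=2.8571
k=1 load: inc=2.857143, refl=2.857143·-0.454545=-1.2987; V=0.000000+2.857143+-1.298701=1.5584
k=2 src: inc=-1.298701, refl=-1.298701·0.428571=-0.5566; V=2.857143+-1.298701+-0.556586=1.0019
k=3 load: inc=-0.556586, refl=-0.556586·-0.454545=0.2530; V=1.558442+-0.556586+0.252994=1.2548
k=4 src: inc=0.252994, refl=0.252994·0.428571=0.1084; V=1.001855+0.252994+0.108426=1.3633
k=5 load: inc=0.108426, refl=0.108426·-0.454545=-0.0493; V=1.254849+0.108426+-0.049284=1.3140
k=6 src: inc=-0.049284, refl=-0.049284·0.428571=-0.0211; V=1.363275+-0.049284+-0.021122=1.2929

0 0 source 2.8571
1 3 load 1.5584
2 6 source 1.0019
3 9 load 1.2548
4 12 source 1.3633
5 15 load 1.3140
6 18 source 1.2929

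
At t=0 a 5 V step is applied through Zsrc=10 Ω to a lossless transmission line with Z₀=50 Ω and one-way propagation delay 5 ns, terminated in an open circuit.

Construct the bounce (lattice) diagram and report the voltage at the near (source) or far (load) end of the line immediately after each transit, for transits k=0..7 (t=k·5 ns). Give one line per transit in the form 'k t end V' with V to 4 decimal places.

Γ_L=1.000000, Γ_S=-0.666667; launch V₁=5·50/60=4.166667
k=0 src: V=4.1667
k=1 load: inc=4.166667, refl=4.166667·1.000000=4.1667; V=0.000000+4.166667+4.166667=8.3333
k=2 src: inc=4.166667, refl=4.166667·-0.666667=-2.7778; V=4.166667+4.166667+-2.777778=5.5556
k=3 load: inc=-2.777778, refl=-2.777778·1.000000=-2.7778; V=8.333333+-2.777778+-2.777778=2.7778
k=4 src: inc=-2.777778, refl=-2.777778·-0.666667=1.8519; V=5.555556+-2.777778+1.851852=4.6296
k=5 load: inc=1.851852, refl=1.851852·1.000000=1.8519; V=2.777778+1.851852+1.851852=6.4815
k=6 src: inc=1.851852, refl=1.851852·-0.666667=-1.2346; V=4.629630+1.851852+-1.234568=5.2469
k=7 load: inc=-1.234568, refl=-1.234568·1.000000=-1.2346; V=6.481481+-1.234568+-1.234568=4.0123

0 0 source 4.1667
1 5 load 8.3333
2 10 source 5.5556
3 15 load 2.7778
4 20 source 4.6296
5 25 load 6.4815
6 30 source 5.2469
7 35 load 4.0123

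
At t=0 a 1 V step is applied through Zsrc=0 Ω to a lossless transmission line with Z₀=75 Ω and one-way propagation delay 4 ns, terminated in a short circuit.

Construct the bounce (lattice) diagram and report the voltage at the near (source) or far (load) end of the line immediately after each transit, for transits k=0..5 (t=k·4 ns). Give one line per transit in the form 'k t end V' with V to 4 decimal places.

0 0 source 1.0000
1 4 load 0.0000
2 8 source 1.0000
3 12 load 0.0000
4 16 source 1.0000
5 20 load 0.0000

Γ_L=-1.000000, Γ_S=-1.000000; launch V₁=1·75/75=1.000000
k=0 src: V=1.0000
k=1 load: inc=1.000000, refl=1.000000·-1.000000=-1.0000; V=0.000000+1.000000+-1.000000=0.0000
k=2 src: inc=-1.000000, refl=-1.000000·-1.000000=1.0000; V=1.000000+-1.000000+1.000000=1.0000
k=3 load: inc=1.000000, refl=1.000000·-1.000000=-1.0000; V=0.000000+1.000000+-1.000000=0.0000
k=4 src: inc=-1.000000, refl=-1.000000·-1.000000=1.0000; V=1.000000+-1.000000+1.000000=1.0000
k=5 load: inc=1.000000, refl=1.000000·-1.000000=-1.0000; V=0.000000+1.000000+-1.000000=0.0000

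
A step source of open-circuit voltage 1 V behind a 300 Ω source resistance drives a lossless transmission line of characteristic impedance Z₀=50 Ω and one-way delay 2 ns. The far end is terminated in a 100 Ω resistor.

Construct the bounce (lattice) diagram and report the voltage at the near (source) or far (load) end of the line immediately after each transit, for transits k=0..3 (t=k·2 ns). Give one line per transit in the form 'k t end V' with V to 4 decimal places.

Γ_L=0.333333, Γ_S=0.714286; launch V₁=1·50/350=0.142857
k=0 src: V=0.1429
k=1 load: inc=0.142857, refl=0.142857·0.333333=0.0476; V=0.000000+0.142857+0.047619=0.1905
k=2 src: inc=0.047619, refl=0.047619·0.714286=0.0340; V=0.142857+0.047619+0.034014=0.2245
k=3 load: inc=0.034014, refl=0.034014·0.333333=0.0113; V=0.190476+0.034014+0.011338=0.2358

0 0 source 0.1429
1 2 load 0.1905
2 4 source 0.2245
3 6 load 0.2358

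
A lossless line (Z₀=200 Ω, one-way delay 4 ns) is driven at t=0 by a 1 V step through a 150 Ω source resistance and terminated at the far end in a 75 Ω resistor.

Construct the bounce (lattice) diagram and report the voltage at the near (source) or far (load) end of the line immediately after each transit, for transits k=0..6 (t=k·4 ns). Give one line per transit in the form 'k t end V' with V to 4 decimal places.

Γ_L=-0.454545, Γ_S=-0.142857; launch V₁=1·200/350=0.571429
k=0 src: V=0.5714
k=1 load: inc=0.571429, refl=0.571429·-0.454545=-0.2597; V=0.000000+0.571429+-0.259740=0.3117
k=2 src: inc=-0.259740, refl=-0.259740·-0.142857=0.0371; V=0.571429+-0.259740+0.037106=0.3488
k=3 load: inc=0.037106, refl=0.037106·-0.454545=-0.0169; V=0.311688+0.037106+-0.016866=0.3319
k=4 src: inc=-0.016866, refl=-0.016866·-0.142857=0.0024; V=0.348794+-0.016866+0.002409=0.3343
k=5 load: inc=0.002409, refl=0.002409·-0.454545=-0.0011; V=0.331928+0.002409+-0.001095=0.3332
k=6 src: inc=-0.001095, refl=-0.001095·-0.142857=0.0002; V=0.334337+-0.001095+0.000156=0.3334

0 0 source 0.5714
1 4 load 0.3117
2 8 source 0.3488
3 12 load 0.3319
4 16 source 0.3343
5 20 load 0.3332
6 24 source 0.3334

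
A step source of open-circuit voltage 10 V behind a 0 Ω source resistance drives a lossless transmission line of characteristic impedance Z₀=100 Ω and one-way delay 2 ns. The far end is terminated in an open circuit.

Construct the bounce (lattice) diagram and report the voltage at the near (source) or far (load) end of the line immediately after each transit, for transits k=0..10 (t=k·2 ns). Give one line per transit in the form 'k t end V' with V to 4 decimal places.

0 0 source 10.0000
1 2 load 20.0000
2 4 source 10.0000
3 6 load 0.0000
4 8 source 10.0000
5 10 load 20.0000
6 12 source 10.0000
7 14 load 0.0000
8 16 source 10.0000
9 18 load 20.0000
10 20 source 10.0000

Γ_L=1.000000, Γ_S=-1.000000; launch V₁=10·100/100=10.000000
k=0 src: V=10.0000
k=1 load: inc=10.000000, refl=10.000000·1.000000=10.0000; V=0.000000+10.000000+10.000000=20.0000
k=2 src: inc=10.000000, refl=10.000000·-1.000000=-10.0000; V=10.000000+10.000000+-10.000000=10.0000
k=3 load: inc=-10.000000, refl=-10.000000·1.000000=-10.0000; V=20.000000+-10.000000+-10.000000=0.0000
k=4 src: inc=-10.000000, refl=-10.000000·-1.000000=10.0000; V=10.000000+-10.000000+10.000000=10.0000
k=5 load: inc=10.000000, refl=10.000000·1.000000=10.0000; V=0.000000+10.000000+10.000000=20.0000
k=6 src: inc=10.000000, refl=10.000000·-1.000000=-10.0000; V=10.000000+10.000000+-10.000000=10.0000
k=7 load: inc=-10.000000, refl=-10.000000·1.000000=-10.0000; V=20.000000+-10.000000+-10.000000=0.0000
k=8 src: inc=-10.000000, refl=-10.000000·-1.000000=10.0000; V=10.000000+-10.000000+10.000000=10.0000
k=9 load: inc=10.000000, refl=10.000000·1.000000=10.0000; V=0.000000+10.000000+10.000000=20.0000
k=10 src: inc=10.000000, refl=10.000000·-1.000000=-10.0000; V=10.000000+10.000000+-10.000000=10.0000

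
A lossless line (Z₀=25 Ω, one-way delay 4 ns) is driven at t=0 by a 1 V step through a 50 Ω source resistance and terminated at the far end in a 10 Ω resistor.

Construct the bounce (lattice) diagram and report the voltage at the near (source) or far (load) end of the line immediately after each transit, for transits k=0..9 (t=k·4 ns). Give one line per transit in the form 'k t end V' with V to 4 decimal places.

Γ_L=-0.428571, Γ_S=0.333333; launch V₁=1·25/75=0.333333
k=0 src: V=0.3333
k=1 load: inc=0.333333, refl=0.333333·-0.428571=-0.1429; V=0.000000+0.333333+-0.142857=0.1905
k=2 src: inc=-0.142857, refl=-0.142857·0.333333=-0.0476; V=0.333333+-0.142857+-0.047619=0.1429
k=3 load: inc=-0.047619, refl=-0.047619·-0.428571=0.0204; V=0.190476+-0.047619+0.020408=0.1633
k=4 src: inc=0.020408, refl=0.020408·0.333333=0.0068; V=0.142857+0.020408+0.006803=0.1701
k=5 load: inc=0.006803, refl=0.006803·-0.428571=-0.0029; V=0.163265+0.006803+-0.002915=0.1672
k=6 src: inc=-0.002915, refl=-0.002915·0.333333=-0.0010; V=0.170068+-0.002915+-0.000972=0.1662
k=7 load: inc=-0.000972, refl=-0.000972·-0.428571=0.0004; V=0.167153+-0.000972+0.000416=0.1666
k=8 src: inc=0.000416, refl=0.000416·0.333333=0.0001; V=0.166181+0.000416+0.000139=0.1667
k=9 load: inc=0.000139, refl=0.000139·-0.428571=-0.0001; V=0.166597+0.000139+-0.000059=0.1667

0 0 source 0.3333
1 4 load 0.1905
2 8 source 0.1429
3 12 load 0.1633
4 16 source 0.1701
5 20 load 0.1672
6 24 source 0.1662
7 28 load 0.1666
8 32 source 0.1667
9 36 load 0.1667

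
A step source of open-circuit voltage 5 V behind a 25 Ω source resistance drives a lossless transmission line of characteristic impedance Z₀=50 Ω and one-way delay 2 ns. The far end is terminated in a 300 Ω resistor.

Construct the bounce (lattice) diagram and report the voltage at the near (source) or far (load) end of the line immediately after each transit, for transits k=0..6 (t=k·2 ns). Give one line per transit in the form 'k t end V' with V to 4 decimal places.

Γ_L=0.714286, Γ_S=-0.333333; launch V₁=5·50/75=3.333333
k=0 src: V=3.3333
k=1 load: inc=3.333333, refl=3.333333·0.714286=2.3810; V=0.000000+3.333333+2.380952=5.7143
k=2 src: inc=2.380952, refl=2.380952·-0.333333=-0.7937; V=3.333333+2.380952+-0.793651=4.9206
k=3 load: inc=-0.793651, refl=-0.793651·0.714286=-0.5669; V=5.714286+-0.793651+-0.566893=4.3537
k=4 src: inc=-0.566893, refl=-0.566893·-0.333333=0.1890; V=4.920635+-0.566893+0.188964=4.5427
k=5 load: inc=0.188964, refl=0.188964·0.714286=0.1350; V=4.353741+0.188964+0.134975=4.6777
k=6 src: inc=0.134975, refl=0.134975·-0.333333=-0.0450; V=4.542706+0.134975+-0.044992=4.6327

0 0 source 3.3333
1 2 load 5.7143
2 4 source 4.9206
3 6 load 4.3537
4 8 source 4.5427
5 10 load 4.6777
6 12 source 4.6327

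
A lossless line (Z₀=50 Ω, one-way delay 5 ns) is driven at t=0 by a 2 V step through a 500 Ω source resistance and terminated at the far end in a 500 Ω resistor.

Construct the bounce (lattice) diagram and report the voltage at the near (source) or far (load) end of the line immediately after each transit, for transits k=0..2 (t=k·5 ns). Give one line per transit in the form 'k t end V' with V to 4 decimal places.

Γ_L=0.818182, Γ_S=0.818182; launch V₁=2·50/550=0.181818
k=0 src: V=0.1818
k=1 load: inc=0.181818, refl=0.181818·0.818182=0.1488; V=0.000000+0.181818+0.148760=0.3306
k=2 src: inc=0.148760, refl=0.148760·0.818182=0.1217; V=0.181818+0.148760+0.121713=0.4523

0 0 source 0.1818
1 5 load 0.3306
2 10 source 0.4523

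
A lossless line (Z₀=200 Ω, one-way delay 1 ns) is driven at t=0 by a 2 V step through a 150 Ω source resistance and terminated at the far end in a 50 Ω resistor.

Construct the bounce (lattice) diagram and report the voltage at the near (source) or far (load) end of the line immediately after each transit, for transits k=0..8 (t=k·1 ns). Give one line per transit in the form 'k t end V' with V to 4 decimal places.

Γ_L=-0.600000, Γ_S=-0.142857; launch V₁=2·200/350=1.142857
k=0 src: V=1.1429
k=1 load: inc=1.142857, refl=1.142857·-0.600000=-0.6857; V=0.000000+1.142857+-0.685714=0.4571
k=2 src: inc=-0.685714, refl=-0.685714·-0.142857=0.0980; V=1.142857+-0.685714+0.097959=0.5551
k=3 load: inc=0.097959, refl=0.097959·-0.600000=-0.0588; V=0.457143+0.097959+-0.058776=0.4963
k=4 src: inc=-0.058776, refl=-0.058776·-0.142857=0.0084; V=0.555102+-0.058776+0.008397=0.5047
k=5 load: inc=0.008397, refl=0.008397·-0.600000=-0.0050; V=0.496327+0.008397+-0.005038=0.4997
k=6 src: inc=-0.005038, refl=-0.005038·-0.142857=0.0007; V=0.504723+-0.005038+0.000720=0.5004
k=7 load: inc=0.000720, refl=0.000720·-0.600000=-0.0004; V=0.499685+0.000720+-0.000432=0.5000
k=8 src: inc=-0.000432, refl=-0.000432·-0.142857=0.0001; V=0.500405+-0.000432+0.000062=0.5000

0 0 source 1.1429
1 1 load 0.4571
2 2 source 0.5551
3 3 load 0.4963
4 4 source 0.5047
5 5 load 0.4997
6 6 source 0.5004
7 7 load 0.5000
8 8 source 0.5000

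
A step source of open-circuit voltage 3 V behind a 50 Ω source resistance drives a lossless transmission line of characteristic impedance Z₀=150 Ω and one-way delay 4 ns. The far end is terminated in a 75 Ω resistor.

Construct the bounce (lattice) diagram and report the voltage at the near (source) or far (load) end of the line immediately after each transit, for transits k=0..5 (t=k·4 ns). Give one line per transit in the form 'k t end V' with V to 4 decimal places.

0 0 source 2.2500
1 4 load 1.5000
2 8 source 1.8750
3 12 load 1.7500
4 16 source 1.8125
5 20 load 1.7917

Γ_L=-0.333333, Γ_S=-0.500000; launch V₁=3·150/200=2.250000
k=0 src: V=2.2500
k=1 load: inc=2.250000, refl=2.250000·-0.333333=-0.7500; V=0.000000+2.250000+-0.750000=1.5000
k=2 src: inc=-0.750000, refl=-0.750000·-0.500000=0.3750; V=2.250000+-0.750000+0.375000=1.8750
k=3 load: inc=0.375000, refl=0.375000·-0.333333=-0.1250; V=1.500000+0.375000+-0.125000=1.7500
k=4 src: inc=-0.125000, refl=-0.125000·-0.500000=0.0625; V=1.875000+-0.125000+0.062500=1.8125
k=5 load: inc=0.062500, refl=0.062500·-0.333333=-0.0208; V=1.750000+0.062500+-0.020833=1.7917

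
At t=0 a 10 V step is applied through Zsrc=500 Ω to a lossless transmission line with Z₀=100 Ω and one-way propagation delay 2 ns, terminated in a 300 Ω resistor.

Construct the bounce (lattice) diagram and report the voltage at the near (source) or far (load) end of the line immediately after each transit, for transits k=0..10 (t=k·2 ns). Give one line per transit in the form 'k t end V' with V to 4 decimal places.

Γ_L=0.500000, Γ_S=0.666667; launch V₁=10·100/600=1.666667
k=0 src: V=1.6667
k=1 load: inc=1.666667, refl=1.666667·0.500000=0.8333; V=0.000000+1.666667+0.833333=2.5000
k=2 src: inc=0.833333, refl=0.833333·0.666667=0.5556; V=1.666667+0.833333+0.555556=3.0556
k=3 load: inc=0.555556, refl=0.555556·0.500000=0.2778; V=2.500000+0.555556+0.277778=3.3333
k=4 src: inc=0.277778, refl=0.277778·0.666667=0.1852; V=3.055556+0.277778+0.185185=3.5185
k=5 load: inc=0.185185, refl=0.185185·0.500000=0.0926; V=3.333333+0.185185+0.092593=3.6111
k=6 src: inc=0.092593, refl=0.092593·0.666667=0.0617; V=3.518519+0.092593+0.061728=3.6728
k=7 load: inc=0.061728, refl=0.061728·0.500000=0.0309; V=3.611111+0.061728+0.030864=3.7037
k=8 src: inc=0.030864, refl=0.030864·0.666667=0.0206; V=3.672840+0.030864+0.020576=3.7243
k=9 load: inc=0.020576, refl=0.020576·0.500000=0.0103; V=3.703704+0.020576+0.010288=3.7346
k=10 src: inc=0.010288, refl=0.010288·0.666667=0.0069; V=3.724280+0.010288+0.006859=3.7414

0 0 source 1.6667
1 2 load 2.5000
2 4 source 3.0556
3 6 load 3.3333
4 8 source 3.5185
5 10 load 3.6111
6 12 source 3.6728
7 14 load 3.7037
8 16 source 3.7243
9 18 load 3.7346
10 20 source 3.7414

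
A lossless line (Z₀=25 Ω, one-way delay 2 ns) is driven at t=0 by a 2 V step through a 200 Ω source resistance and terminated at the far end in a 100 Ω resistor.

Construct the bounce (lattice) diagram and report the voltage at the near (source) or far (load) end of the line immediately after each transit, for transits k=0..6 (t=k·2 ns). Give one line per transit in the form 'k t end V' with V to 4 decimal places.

Γ_L=0.600000, Γ_S=0.777778; launch V₁=2·25/225=0.222222
k=0 src: V=0.2222
k=1 load: inc=0.222222, refl=0.222222·0.600000=0.1333; V=0.000000+0.222222+0.133333=0.3556
k=2 src: inc=0.133333, refl=0.133333·0.777778=0.1037; V=0.222222+0.133333+0.103704=0.4593
k=3 load: inc=0.103704, refl=0.103704·0.600000=0.0622; V=0.355556+0.103704+0.062222=0.5215
k=4 src: inc=0.062222, refl=0.062222·0.777778=0.0484; V=0.459259+0.062222+0.048395=0.5699
k=5 load: inc=0.048395, refl=0.048395·0.600000=0.0290; V=0.521481+0.048395+0.029037=0.5989
k=6 src: inc=0.029037, refl=0.029037·0.777778=0.0226; V=0.569877+0.029037+0.022584=0.6215

0 0 source 0.2222
1 2 load 0.3556
2 4 source 0.4593
3 6 load 0.5215
4 8 source 0.5699
5 10 load 0.5989
6 12 source 0.6215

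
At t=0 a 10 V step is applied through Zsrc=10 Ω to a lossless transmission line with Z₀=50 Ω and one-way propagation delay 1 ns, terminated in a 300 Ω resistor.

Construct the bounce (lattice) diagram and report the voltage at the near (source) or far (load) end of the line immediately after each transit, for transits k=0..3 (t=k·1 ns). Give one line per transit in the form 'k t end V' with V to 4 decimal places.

Γ_L=0.714286, Γ_S=-0.666667; launch V₁=10·50/60=8.333333
k=0 src: V=8.3333
k=1 load: inc=8.333333, refl=8.333333·0.714286=5.9524; V=0.000000+8.333333+5.952381=14.2857
k=2 src: inc=5.952381, refl=5.952381·-0.666667=-3.9683; V=8.333333+5.952381+-3.968254=10.3175
k=3 load: inc=-3.968254, refl=-3.968254·0.714286=-2.8345; V=14.285714+-3.968254+-2.834467=7.4830

0 0 source 8.3333
1 1 load 14.2857
2 2 source 10.3175
3 3 load 7.4830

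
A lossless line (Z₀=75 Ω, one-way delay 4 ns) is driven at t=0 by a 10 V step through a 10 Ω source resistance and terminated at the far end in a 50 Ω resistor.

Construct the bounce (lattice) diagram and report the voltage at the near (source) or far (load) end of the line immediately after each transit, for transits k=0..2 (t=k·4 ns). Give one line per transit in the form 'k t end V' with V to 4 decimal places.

Γ_L=-0.200000, Γ_S=-0.764706; launch V₁=10·75/85=8.823529
k=0 src: V=8.8235
k=1 load: inc=8.823529, refl=8.823529·-0.200000=-1.7647; V=0.000000+8.823529+-1.764706=7.0588
k=2 src: inc=-1.764706, refl=-1.764706·-0.764706=1.3495; V=8.823529+-1.764706+1.349481=8.4083

0 0 source 8.8235
1 4 load 7.0588
2 8 source 8.4083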